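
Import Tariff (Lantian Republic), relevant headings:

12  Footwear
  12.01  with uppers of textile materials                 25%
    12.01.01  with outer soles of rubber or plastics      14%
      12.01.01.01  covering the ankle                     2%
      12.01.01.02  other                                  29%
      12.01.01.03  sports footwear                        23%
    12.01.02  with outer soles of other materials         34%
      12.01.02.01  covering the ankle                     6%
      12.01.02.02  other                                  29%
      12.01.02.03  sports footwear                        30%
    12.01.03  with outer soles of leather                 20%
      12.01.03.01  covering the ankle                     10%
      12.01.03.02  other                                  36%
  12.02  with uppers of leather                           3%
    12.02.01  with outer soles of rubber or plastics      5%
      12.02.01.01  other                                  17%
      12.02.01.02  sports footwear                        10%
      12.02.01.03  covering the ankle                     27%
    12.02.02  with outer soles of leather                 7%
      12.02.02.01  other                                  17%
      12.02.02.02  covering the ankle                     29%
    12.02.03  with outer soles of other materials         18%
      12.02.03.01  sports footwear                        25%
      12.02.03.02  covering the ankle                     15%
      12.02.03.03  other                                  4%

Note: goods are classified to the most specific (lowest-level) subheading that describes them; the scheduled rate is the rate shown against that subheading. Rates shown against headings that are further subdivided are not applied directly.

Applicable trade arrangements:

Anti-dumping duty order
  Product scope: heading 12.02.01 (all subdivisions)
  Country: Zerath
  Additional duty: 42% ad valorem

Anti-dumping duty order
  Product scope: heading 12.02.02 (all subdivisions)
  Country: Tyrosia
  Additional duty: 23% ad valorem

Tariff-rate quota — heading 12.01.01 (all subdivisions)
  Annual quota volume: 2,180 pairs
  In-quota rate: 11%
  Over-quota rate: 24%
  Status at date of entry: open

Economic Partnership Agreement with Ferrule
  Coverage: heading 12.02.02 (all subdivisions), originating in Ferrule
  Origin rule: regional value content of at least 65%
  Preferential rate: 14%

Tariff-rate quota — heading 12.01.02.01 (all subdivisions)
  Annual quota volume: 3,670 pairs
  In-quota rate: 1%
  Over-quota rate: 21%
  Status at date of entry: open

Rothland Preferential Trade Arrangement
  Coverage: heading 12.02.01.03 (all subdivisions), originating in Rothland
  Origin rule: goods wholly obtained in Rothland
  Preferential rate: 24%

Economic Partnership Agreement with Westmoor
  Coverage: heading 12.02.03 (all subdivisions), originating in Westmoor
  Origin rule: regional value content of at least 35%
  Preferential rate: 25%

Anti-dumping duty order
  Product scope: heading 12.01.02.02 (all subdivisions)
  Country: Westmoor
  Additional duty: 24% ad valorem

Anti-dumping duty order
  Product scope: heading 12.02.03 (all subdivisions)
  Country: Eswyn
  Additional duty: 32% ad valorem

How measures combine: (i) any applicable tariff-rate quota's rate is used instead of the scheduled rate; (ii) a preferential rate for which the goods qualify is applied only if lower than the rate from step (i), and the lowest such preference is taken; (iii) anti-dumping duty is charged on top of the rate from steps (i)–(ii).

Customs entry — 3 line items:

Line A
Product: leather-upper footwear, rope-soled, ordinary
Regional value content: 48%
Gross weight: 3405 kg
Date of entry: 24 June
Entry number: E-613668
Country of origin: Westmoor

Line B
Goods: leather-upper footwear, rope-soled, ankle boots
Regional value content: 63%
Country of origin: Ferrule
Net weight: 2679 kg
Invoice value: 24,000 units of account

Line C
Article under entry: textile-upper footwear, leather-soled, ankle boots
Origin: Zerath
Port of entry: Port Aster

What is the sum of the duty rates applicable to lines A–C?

Line A: leather-upper → 12.02; rope-soled → 12.02.03; ordinary → 12.02.03.03. Scheduled 4%. Westmoor agreement on 12.02.03: RVC ≥ 35% → 25% available; preference 25% not lower than 4% → no reduction. → 4%.
Line B: leather-upper → 12.02; rope-soled → 12.02.03; ankle boots → 12.02.03.02. Scheduled 15%. Ferrule agreement on 12.02.02: 12.02.03.02 not covered. → 15%.
Line C: textile-upper → 12.01; leather-soled → 12.01.03; ankle boots → 12.01.03.01. Scheduled 10%. No special measure applies. → 10%.
Sum: 4% + 15% + 10% = 29%.

29%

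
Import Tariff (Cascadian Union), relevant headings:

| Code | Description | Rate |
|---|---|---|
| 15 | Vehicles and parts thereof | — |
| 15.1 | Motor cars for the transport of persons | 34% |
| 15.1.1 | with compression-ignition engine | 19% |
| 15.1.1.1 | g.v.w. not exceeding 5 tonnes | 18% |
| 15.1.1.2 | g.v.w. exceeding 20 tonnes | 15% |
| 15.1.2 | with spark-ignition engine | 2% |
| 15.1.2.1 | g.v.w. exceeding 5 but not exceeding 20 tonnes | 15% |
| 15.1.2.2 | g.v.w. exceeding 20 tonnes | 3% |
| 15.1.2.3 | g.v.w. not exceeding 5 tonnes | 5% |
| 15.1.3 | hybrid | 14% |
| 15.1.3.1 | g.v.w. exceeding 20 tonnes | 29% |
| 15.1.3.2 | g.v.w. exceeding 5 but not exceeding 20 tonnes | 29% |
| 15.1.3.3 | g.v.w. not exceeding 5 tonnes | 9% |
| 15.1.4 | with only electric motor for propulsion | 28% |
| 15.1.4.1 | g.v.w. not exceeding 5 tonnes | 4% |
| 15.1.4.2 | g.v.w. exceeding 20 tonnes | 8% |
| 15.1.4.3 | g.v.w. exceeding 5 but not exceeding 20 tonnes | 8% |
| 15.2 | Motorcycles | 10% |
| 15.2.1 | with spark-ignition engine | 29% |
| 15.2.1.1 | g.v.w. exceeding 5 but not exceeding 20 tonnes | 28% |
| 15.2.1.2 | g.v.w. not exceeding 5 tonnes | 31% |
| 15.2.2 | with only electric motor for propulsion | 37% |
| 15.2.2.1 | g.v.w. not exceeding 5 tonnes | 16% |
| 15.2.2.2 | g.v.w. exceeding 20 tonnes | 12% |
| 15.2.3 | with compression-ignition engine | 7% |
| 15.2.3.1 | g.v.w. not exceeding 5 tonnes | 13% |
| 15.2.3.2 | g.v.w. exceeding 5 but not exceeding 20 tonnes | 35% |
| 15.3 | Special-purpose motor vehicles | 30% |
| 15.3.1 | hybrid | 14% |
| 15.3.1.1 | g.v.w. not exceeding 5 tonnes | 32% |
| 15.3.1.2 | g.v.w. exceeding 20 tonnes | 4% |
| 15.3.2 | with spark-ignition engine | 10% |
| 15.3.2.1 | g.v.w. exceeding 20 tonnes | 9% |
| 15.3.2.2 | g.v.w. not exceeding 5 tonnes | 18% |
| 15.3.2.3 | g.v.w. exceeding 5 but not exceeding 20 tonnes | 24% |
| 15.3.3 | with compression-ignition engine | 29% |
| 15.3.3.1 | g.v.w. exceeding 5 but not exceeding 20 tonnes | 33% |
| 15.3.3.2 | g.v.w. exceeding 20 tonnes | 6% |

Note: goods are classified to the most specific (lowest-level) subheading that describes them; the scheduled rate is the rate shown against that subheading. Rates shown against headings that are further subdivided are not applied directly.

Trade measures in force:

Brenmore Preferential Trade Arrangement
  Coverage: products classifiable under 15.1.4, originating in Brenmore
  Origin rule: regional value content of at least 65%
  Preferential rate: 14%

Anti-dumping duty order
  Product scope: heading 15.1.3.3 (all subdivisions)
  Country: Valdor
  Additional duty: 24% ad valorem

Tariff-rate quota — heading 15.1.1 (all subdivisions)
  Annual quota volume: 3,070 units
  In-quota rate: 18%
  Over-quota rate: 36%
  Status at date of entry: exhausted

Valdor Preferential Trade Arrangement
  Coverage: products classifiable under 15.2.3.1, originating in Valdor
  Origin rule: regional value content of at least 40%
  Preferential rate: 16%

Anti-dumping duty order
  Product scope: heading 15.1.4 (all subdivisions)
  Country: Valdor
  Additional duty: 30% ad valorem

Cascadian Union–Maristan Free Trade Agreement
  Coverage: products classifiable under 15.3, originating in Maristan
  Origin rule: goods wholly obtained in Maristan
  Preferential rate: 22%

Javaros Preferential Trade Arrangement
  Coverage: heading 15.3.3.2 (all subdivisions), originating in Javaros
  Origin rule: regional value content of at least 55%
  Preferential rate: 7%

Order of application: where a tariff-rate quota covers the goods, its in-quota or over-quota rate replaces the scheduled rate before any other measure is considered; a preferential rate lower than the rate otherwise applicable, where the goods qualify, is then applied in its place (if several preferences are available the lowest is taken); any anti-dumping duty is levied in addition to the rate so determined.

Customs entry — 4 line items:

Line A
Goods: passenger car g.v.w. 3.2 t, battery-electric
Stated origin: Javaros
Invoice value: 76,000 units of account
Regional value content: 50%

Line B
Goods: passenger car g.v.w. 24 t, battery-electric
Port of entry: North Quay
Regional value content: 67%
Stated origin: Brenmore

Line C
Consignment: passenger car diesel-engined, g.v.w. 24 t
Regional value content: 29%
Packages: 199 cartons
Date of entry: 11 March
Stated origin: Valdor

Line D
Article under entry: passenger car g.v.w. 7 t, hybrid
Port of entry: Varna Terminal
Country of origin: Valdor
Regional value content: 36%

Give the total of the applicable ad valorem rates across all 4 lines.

77%

Line A: passenger car → 15.1; battery-electric → 15.1.4; g.v.w. 3.2 t → 15.1.4.1. Scheduled 4%. Javaros agreement on 15.3.3.2: 15.1.4.1 not covered. → 4%.
Line B: passenger car → 15.1; battery-electric → 15.1.4; g.v.w. 24 t → 15.1.4.2. Scheduled 8%. Brenmore agreement on 15.1.4: RVC ≥ 65% → 14% available; preference 14% not lower than 8% → no reduction. → 8%.
Line C: passenger car → 15.1; diesel-engined → 15.1.1; g.v.w. 24 t → 15.1.1.2. Scheduled 15%. quota on 15.1.1 exhausted → over-quota 36%; Valdor agreement on 15.2.3.1: 15.1.1.2 not covered. → 36%.
Line D: passenger car → 15.1; hybrid → 15.1.3; g.v.w. 7 t → 15.1.3.2. Scheduled 29%. Valdor agreement on 15.2.3.1: 15.1.3.2 not covered. → 29%.
Sum: 4% + 8% + 36% + 29% = 77%.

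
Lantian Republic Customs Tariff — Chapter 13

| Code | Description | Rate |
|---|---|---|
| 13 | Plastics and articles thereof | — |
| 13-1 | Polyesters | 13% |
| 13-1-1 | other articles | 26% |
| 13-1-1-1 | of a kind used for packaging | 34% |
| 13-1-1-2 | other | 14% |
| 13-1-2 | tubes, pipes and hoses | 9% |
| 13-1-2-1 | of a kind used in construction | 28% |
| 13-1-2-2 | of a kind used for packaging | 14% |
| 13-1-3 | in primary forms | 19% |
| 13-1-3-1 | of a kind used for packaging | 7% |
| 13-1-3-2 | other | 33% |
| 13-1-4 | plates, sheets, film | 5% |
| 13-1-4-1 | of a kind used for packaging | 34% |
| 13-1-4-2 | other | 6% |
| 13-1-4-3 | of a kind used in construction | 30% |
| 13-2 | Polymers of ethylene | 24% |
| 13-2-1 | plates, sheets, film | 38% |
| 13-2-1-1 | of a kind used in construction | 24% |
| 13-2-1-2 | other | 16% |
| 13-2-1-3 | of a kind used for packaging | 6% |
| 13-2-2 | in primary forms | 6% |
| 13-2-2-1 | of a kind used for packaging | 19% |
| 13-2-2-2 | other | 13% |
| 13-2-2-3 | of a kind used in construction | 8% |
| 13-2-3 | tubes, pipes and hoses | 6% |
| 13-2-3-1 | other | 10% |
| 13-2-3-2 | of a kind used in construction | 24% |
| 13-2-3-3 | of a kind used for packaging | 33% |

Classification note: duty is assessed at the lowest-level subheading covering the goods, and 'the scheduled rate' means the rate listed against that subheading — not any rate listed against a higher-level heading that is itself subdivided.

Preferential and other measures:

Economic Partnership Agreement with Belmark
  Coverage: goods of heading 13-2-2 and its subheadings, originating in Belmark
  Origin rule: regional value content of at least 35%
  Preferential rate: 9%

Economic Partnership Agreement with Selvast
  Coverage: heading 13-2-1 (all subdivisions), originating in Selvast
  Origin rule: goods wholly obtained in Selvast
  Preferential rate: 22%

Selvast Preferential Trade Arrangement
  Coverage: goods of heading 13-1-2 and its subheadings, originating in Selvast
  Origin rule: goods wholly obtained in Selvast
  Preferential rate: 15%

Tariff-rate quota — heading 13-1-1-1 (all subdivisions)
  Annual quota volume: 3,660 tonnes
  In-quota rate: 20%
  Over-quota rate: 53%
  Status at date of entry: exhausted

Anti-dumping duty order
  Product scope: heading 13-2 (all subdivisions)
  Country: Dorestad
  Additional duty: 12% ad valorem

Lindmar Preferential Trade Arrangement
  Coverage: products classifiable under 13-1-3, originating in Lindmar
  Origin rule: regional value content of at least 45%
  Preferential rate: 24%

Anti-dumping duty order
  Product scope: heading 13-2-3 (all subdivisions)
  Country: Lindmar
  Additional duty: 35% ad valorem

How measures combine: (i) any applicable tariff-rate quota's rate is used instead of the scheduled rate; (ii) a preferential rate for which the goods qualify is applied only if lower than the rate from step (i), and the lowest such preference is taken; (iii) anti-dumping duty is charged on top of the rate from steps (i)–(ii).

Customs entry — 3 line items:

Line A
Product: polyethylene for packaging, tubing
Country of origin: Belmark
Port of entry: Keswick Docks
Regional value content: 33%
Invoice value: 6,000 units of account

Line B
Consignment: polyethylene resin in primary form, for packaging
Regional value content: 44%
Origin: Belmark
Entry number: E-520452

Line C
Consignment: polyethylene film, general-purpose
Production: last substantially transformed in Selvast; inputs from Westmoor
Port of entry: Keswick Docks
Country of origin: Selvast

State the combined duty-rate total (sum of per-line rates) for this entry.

Line A: polyethylene → 13-2; tubing → 13-2-3; for packaging → 13-2-3-3. Scheduled 33%. Belmark agreement on 13-2-2: 13-2-3-3 not covered. → 33%.
Line B: polyethylene → 13-2; resin in primary form → 13-2-2; for packaging → 13-2-2-1. Scheduled 19%. Belmark agreement on 13-2-2: RVC ≥ 35% → 9% available; preferential 9%. → 9%.
Line C: polyethylene → 13-2; film → 13-2-1; general-purpose → 13-2-1-2. Scheduled 16%. Selvast agreement on 13-2-1: not wholly obtained; Selvast agreement on 13-1-2: 13-2-1-2 not covered. → 16%.
Sum: 33% + 9% + 16% = 58%.

58%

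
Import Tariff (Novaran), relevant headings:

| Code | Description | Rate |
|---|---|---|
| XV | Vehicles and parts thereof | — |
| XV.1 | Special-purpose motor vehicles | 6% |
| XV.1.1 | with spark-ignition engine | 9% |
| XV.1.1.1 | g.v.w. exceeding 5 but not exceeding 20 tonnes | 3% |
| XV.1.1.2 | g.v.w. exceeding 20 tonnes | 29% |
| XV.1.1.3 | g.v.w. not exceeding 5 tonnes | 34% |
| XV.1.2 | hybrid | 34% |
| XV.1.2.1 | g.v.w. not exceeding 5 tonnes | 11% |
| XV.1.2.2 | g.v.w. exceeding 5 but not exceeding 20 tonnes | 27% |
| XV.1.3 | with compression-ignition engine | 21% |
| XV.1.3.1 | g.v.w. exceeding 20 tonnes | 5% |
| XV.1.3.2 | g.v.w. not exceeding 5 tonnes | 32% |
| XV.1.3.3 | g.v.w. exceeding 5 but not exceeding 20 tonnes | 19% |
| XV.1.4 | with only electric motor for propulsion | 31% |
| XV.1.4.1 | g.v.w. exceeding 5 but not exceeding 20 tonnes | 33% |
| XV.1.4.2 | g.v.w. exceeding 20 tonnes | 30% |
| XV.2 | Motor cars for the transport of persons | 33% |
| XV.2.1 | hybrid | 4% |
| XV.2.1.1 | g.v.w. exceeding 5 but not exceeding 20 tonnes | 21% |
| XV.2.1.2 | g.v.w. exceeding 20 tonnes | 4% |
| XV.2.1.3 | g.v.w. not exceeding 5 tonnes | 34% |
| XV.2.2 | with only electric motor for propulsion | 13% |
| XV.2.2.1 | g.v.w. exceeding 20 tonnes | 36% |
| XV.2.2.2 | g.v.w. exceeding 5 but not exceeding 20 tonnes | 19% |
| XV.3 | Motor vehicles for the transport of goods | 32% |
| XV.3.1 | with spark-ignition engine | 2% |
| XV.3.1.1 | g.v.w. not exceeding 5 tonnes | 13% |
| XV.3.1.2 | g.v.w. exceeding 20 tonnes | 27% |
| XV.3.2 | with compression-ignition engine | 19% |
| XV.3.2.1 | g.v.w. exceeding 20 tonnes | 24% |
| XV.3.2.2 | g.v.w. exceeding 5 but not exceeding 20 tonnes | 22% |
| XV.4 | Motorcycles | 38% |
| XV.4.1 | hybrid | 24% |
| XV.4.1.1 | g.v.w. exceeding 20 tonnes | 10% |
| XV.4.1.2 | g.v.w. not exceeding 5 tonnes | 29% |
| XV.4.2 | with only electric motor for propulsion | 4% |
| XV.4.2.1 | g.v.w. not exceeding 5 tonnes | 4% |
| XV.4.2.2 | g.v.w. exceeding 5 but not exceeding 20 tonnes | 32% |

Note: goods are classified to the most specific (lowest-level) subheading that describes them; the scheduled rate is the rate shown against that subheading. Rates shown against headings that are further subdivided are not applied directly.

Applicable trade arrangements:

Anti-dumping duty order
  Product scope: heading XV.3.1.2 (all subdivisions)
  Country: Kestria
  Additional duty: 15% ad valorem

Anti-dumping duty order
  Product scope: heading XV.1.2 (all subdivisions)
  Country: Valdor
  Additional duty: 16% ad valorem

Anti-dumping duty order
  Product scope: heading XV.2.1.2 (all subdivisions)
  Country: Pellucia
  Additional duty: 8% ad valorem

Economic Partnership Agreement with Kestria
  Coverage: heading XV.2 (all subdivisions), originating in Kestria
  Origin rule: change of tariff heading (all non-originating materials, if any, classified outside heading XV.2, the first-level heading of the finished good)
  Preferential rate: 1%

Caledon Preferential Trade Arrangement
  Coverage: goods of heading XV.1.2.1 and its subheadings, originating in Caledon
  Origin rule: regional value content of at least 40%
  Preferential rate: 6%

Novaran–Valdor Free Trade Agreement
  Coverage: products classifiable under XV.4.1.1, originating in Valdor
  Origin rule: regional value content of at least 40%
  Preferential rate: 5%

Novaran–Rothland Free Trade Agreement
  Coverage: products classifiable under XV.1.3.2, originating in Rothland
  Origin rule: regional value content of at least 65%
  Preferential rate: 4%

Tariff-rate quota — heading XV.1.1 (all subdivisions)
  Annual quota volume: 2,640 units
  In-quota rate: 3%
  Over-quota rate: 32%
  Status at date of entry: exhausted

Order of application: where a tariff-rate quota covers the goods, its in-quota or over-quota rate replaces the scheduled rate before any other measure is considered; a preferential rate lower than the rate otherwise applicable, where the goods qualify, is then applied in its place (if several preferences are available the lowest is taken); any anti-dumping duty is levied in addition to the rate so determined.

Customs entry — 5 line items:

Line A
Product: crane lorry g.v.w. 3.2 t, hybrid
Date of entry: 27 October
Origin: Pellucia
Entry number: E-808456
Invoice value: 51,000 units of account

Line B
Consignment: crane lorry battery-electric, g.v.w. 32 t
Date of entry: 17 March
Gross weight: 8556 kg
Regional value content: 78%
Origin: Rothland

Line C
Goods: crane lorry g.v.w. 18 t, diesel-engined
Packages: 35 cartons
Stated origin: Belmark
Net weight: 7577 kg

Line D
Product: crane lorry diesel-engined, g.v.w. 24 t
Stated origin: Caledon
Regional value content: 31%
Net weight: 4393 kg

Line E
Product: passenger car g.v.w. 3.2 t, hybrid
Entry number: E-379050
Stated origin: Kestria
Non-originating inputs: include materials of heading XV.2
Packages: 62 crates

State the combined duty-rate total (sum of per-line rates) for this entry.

Line A: crane lorry → XV.1; hybrid → XV.1.2; g.v.w. 3.2 t → XV.1.2.1. Scheduled 11%. No special measure applies. → 11%.
Line B: crane lorry → XV.1; battery-electric → XV.1.4; g.v.w. 32 t → XV.1.4.2. Scheduled 30%. Rothland agreement on XV.1.3.2: XV.1.4.2 not covered. → 30%.
Line C: crane lorry → XV.1; diesel-engined → XV.1.3; g.v.w. 18 t → XV.1.3.3. Scheduled 19%. No special measure applies. → 19%.
Line D: crane lorry → XV.1; diesel-engined → XV.1.3; g.v.w. 24 t → XV.1.3.1. Scheduled 5%. Caledon agreement on XV.1.2.1: XV.1.3.1 not covered. → 5%.
Line E: passenger car → XV.2; hybrid → XV.2.1; g.v.w. 3.2 t → XV.2.1.3. Scheduled 34%. Kestria agreement on XV.2: CTH not met. → 34%.
Sum: 11% + 30% + 19% + 5% + 34% = 99%.

99%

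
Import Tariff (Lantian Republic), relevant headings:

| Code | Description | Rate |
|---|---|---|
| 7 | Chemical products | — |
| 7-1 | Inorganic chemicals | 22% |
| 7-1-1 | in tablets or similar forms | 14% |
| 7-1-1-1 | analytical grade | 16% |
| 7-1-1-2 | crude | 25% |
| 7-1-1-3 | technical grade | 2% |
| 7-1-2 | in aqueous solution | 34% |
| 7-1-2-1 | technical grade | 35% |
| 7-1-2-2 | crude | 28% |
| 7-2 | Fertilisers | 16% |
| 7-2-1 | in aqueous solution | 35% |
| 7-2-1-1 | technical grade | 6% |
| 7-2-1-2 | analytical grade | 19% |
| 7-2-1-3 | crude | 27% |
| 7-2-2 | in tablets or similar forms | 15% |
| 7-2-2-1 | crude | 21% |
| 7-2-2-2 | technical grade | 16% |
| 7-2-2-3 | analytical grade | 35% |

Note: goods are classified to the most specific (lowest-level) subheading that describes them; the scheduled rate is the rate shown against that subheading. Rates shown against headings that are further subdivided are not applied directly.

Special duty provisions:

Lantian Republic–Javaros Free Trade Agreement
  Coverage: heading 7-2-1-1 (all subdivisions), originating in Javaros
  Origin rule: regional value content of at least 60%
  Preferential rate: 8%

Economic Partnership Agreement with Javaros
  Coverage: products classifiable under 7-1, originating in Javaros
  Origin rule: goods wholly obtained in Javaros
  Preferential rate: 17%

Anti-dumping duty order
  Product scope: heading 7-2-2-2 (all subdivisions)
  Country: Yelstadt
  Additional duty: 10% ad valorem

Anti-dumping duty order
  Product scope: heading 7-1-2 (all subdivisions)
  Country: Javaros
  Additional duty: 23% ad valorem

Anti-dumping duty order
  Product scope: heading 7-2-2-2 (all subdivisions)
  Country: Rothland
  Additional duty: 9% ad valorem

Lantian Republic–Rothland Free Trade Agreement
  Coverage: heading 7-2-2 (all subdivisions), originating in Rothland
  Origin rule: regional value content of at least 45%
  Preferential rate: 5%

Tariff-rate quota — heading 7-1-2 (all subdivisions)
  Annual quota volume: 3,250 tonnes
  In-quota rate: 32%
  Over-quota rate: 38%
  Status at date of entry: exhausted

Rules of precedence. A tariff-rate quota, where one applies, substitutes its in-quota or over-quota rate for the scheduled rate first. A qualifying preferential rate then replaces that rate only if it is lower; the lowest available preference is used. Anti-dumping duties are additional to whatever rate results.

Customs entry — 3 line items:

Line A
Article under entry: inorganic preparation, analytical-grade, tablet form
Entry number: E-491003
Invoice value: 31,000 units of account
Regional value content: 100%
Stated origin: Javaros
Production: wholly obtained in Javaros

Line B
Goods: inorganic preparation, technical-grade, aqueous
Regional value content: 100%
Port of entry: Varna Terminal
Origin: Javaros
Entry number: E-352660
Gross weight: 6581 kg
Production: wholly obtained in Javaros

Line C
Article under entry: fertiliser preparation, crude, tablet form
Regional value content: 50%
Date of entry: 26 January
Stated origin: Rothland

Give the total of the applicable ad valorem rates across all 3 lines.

Line A: inorganic → 7-1; tablet form → 7-1-1; analytical-grade → 7-1-1-1. Scheduled 16%. Javaros agreement on 7-2-1-1: 7-1-1-1 not covered; Javaros agreement on 7-1: wholly obtained → 17% available; preference 17% not lower than 16% → no reduction. → 16%.
Line B: inorganic → 7-1; aqueous → 7-1-2; technical-grade → 7-1-2-1. Scheduled 35%. quota on 7-1-2 exhausted → over-quota 38%; Javaros agreement on 7-2-1-1: 7-1-2-1 not covered; Javaros agreement on 7-1: wholly obtained → 17% available; preferential 17%; anti-dumping (Javaros, 7-1-2): +23%; total 17% + 23% = 40%. → 40%.
Line C: fertiliser → 7-2; tablet form → 7-2-2; crude → 7-2-2-1. Scheduled 21%. Rothland agreement on 7-2-2: RVC ≥ 45% → 5% available; preferential 5%. → 5%.
Sum: 16% + 40% + 5% = 61%.

61%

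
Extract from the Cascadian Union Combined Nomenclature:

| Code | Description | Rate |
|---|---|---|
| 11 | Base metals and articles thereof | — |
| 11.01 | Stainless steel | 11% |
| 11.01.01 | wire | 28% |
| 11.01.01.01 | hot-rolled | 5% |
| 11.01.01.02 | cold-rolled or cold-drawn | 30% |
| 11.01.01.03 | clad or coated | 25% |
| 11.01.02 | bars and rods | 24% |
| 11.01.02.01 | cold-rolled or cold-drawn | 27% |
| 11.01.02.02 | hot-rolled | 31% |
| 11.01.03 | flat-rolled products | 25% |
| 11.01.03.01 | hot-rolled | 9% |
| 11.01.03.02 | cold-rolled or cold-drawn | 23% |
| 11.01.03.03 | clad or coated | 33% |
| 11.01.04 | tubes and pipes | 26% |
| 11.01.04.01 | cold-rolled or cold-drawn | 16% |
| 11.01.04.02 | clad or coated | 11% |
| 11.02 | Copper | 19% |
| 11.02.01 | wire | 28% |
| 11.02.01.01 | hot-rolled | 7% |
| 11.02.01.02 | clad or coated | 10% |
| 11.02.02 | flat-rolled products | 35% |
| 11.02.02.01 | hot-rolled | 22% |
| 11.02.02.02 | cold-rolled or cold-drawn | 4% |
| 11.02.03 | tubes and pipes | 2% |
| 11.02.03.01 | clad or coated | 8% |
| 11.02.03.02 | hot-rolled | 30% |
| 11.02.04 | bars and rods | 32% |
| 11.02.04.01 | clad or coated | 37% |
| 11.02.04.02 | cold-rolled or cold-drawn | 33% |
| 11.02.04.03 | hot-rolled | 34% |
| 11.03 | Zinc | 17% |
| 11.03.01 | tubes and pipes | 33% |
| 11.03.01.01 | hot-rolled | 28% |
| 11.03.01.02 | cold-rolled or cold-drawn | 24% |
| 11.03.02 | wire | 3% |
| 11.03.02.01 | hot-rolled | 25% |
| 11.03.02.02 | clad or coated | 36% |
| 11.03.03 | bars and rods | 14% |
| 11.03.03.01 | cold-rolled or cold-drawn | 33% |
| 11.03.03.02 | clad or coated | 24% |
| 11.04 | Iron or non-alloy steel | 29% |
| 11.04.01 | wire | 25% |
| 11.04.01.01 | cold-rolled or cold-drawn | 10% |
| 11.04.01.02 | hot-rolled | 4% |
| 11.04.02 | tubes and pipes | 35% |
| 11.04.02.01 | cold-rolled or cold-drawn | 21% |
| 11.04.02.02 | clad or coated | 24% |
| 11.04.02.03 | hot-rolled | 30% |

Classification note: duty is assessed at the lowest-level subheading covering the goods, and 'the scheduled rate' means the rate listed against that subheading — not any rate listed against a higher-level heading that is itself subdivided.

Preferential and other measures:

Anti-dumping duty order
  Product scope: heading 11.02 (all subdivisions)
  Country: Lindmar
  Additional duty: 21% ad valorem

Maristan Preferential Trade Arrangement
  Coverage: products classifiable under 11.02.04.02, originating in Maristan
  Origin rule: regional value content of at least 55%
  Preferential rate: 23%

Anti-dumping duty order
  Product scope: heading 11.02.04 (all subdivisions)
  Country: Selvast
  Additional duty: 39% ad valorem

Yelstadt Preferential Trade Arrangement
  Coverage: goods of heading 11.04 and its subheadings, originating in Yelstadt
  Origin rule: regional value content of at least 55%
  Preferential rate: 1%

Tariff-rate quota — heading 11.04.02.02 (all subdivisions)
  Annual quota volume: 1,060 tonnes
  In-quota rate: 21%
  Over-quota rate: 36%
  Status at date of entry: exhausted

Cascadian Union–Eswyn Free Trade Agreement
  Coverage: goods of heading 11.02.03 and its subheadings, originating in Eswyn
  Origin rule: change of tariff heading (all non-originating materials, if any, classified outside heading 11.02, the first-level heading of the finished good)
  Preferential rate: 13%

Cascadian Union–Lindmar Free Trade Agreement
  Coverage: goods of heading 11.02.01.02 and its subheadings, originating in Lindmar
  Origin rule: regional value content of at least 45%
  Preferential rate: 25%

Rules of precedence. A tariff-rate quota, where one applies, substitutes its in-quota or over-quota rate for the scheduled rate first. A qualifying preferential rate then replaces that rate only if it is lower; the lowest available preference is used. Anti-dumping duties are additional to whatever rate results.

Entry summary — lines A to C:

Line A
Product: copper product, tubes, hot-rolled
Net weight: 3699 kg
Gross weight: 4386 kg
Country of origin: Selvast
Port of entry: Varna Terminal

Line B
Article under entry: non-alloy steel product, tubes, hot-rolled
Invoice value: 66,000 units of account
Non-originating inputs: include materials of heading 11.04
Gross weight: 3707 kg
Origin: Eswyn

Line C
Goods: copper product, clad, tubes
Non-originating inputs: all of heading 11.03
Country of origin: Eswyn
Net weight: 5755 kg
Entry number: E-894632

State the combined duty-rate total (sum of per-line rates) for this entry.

Line A: copper → 11.02; tubes → 11.02.03; hot-rolled → 11.02.03.02. Scheduled 30%. No special measure applies. → 30%.
Line B: non-alloy steel → 11.04; tubes → 11.04.02; hot-rolled → 11.04.02.03. Scheduled 30%. Eswyn agreement on 11.02.03: 11.04.02.03 not covered. → 30%.
Line C: copper → 11.02; tubes → 11.02.03; clad → 11.02.03.01. Scheduled 8%. Eswyn agreement on 11.02.03: CTH met → 13% available; preference 13% not lower than 8% → no reduction. → 8%.
Sum: 30% + 30% + 8% = 68%.

68%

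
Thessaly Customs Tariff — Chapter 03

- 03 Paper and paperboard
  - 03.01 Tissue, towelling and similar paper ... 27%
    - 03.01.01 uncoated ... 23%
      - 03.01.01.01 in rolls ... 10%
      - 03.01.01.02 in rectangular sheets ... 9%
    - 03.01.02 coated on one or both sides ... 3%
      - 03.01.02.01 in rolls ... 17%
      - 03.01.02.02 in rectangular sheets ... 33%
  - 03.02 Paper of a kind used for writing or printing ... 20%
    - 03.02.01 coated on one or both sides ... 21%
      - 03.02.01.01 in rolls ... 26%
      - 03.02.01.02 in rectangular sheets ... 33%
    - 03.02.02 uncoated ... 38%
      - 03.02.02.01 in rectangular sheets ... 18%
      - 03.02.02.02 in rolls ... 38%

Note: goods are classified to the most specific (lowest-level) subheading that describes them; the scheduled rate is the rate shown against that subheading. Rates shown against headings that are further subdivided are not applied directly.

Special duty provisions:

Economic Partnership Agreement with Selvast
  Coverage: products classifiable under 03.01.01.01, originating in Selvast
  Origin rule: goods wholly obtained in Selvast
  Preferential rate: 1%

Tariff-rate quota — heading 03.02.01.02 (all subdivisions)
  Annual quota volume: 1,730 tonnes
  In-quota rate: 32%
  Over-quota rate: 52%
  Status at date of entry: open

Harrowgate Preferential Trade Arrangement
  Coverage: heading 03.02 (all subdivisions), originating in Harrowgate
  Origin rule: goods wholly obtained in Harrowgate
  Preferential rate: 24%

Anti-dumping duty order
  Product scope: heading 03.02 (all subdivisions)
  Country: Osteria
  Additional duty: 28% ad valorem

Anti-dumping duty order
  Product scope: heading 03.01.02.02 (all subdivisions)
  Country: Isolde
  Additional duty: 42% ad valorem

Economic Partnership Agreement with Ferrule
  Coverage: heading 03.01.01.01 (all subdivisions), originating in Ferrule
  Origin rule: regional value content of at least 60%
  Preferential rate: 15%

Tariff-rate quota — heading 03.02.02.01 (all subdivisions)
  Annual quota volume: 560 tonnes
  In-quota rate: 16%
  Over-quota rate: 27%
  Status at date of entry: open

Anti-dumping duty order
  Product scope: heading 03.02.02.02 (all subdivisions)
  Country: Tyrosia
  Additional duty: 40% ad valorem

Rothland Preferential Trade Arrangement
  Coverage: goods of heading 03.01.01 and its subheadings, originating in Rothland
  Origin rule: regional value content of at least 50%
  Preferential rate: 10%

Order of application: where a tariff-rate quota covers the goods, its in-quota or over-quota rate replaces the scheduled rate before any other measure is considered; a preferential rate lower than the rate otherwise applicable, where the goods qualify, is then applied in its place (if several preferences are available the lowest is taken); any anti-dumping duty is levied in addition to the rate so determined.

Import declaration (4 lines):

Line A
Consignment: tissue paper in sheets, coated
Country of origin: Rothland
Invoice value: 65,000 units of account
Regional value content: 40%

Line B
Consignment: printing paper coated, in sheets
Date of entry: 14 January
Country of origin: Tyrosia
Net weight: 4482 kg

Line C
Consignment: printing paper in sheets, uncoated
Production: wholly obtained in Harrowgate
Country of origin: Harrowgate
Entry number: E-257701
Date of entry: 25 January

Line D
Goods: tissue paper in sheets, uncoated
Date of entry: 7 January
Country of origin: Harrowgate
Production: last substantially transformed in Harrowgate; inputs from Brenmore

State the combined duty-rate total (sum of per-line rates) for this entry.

Line A: tissue paper → 03.01; coated → 03.01.02; in sheets → 03.01.02.02. Scheduled 33%. Rothland agreement on 03.01.01: 03.01.02.02 not covered. → 33%.
Line B: printing paper → 03.02; coated → 03.02.01; in sheets → 03.02.01.02. Scheduled 33%. quota on 03.02.01.02 open → in-quota 32%. → 32%.
Line C: printing paper → 03.02; uncoated → 03.02.02; in sheets → 03.02.02.01. Scheduled 18%. quota on 03.02.02.01 open → in-quota 16%; Harrowgate agreement on 03.02: wholly obtained → 24% available; preference 24% not lower than 16% → no reduction. → 16%.
Line D: tissue paper → 03.01; uncoated → 03.01.01; in sheets → 03.01.01.02. Scheduled 9%. Harrowgate agreement on 03.02: 03.01.01.02 not covered. → 9%.
Sum: 33% + 32% + 16% + 9% = 90%.

90%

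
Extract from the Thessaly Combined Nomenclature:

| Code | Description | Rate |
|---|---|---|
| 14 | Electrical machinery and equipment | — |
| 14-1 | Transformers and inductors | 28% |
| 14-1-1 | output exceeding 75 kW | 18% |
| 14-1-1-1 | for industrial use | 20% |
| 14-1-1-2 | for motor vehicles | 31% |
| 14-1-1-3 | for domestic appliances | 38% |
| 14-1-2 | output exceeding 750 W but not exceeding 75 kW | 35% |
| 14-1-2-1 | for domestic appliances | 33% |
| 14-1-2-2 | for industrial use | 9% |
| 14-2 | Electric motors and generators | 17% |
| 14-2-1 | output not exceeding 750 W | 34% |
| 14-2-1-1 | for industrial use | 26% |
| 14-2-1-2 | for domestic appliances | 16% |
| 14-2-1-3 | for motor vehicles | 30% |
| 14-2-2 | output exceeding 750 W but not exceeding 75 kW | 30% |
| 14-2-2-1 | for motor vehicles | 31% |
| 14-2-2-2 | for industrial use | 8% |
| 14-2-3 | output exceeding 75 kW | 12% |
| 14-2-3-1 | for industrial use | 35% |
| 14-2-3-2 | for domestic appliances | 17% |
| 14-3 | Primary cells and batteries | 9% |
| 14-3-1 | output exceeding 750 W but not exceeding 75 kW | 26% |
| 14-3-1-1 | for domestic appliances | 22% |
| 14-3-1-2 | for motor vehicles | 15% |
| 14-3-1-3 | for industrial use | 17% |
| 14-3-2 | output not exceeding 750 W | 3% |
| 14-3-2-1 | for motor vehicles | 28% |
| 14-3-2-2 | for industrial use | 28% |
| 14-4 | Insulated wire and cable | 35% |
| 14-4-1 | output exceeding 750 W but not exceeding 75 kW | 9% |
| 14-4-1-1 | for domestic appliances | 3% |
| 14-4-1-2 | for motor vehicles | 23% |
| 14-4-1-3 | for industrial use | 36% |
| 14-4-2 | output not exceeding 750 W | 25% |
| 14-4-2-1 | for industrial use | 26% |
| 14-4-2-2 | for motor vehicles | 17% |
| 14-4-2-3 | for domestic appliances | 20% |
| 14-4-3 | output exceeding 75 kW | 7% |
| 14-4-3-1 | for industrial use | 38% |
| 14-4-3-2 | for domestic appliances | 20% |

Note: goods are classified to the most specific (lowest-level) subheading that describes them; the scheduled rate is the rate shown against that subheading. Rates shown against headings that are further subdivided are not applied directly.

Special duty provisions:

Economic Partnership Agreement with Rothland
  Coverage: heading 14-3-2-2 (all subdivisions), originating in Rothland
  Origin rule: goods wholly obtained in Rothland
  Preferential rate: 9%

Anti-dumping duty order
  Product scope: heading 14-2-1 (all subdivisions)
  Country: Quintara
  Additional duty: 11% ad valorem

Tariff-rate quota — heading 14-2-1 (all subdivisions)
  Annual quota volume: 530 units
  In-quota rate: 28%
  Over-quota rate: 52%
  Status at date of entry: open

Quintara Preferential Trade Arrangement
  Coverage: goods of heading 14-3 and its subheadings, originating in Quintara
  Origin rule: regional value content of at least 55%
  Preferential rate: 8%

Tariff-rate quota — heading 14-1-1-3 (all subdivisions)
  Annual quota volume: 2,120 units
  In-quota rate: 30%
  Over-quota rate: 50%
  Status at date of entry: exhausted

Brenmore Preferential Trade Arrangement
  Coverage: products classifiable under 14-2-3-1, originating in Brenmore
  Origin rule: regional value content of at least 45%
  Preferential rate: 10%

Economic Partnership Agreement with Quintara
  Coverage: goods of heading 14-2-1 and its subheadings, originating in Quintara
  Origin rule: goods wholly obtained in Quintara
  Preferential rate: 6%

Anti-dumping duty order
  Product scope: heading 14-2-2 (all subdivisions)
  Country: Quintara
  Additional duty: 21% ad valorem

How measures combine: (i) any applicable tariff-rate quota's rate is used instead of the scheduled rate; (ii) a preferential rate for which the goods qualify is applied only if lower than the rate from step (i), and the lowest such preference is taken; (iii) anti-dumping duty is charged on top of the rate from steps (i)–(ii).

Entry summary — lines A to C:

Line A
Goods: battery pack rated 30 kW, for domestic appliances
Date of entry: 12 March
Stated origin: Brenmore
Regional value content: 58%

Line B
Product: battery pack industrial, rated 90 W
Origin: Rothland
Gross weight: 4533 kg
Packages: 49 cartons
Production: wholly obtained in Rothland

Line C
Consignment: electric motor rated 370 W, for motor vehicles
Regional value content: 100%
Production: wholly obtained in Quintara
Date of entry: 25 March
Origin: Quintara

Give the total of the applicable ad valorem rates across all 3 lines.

48%

Line A: battery pack → 14-3; rated 30 kW → 14-3-1; for domestic appliances → 14-3-1-1. Scheduled 22%. Brenmore agreement on 14-2-3-1: 14-3-1-1 not covered. → 22%.
Line B: battery pack → 14-3; rated 90 W → 14-3-2; industrial → 14-3-2-2. Scheduled 28%. Rothland agreement on 14-3-2-2: wholly obtained → 9% available; preferential 9%. → 9%.
Line C: electric motor → 14-2; rated 370 W → 14-2-1; for motor vehicles → 14-2-1-3. Scheduled 30%. quota on 14-2-1 open → in-quota 28%; Quintara agreement on 14-3: 14-2-1-3 not covered; Quintara agreement on 14-2-1: wholly obtained → 6% available; preferential 6%; anti-dumping (Quintara, 14-2-1): +11%; total 6% + 11% = 17%. → 17%.
Sum: 22% + 9% + 17% = 48%.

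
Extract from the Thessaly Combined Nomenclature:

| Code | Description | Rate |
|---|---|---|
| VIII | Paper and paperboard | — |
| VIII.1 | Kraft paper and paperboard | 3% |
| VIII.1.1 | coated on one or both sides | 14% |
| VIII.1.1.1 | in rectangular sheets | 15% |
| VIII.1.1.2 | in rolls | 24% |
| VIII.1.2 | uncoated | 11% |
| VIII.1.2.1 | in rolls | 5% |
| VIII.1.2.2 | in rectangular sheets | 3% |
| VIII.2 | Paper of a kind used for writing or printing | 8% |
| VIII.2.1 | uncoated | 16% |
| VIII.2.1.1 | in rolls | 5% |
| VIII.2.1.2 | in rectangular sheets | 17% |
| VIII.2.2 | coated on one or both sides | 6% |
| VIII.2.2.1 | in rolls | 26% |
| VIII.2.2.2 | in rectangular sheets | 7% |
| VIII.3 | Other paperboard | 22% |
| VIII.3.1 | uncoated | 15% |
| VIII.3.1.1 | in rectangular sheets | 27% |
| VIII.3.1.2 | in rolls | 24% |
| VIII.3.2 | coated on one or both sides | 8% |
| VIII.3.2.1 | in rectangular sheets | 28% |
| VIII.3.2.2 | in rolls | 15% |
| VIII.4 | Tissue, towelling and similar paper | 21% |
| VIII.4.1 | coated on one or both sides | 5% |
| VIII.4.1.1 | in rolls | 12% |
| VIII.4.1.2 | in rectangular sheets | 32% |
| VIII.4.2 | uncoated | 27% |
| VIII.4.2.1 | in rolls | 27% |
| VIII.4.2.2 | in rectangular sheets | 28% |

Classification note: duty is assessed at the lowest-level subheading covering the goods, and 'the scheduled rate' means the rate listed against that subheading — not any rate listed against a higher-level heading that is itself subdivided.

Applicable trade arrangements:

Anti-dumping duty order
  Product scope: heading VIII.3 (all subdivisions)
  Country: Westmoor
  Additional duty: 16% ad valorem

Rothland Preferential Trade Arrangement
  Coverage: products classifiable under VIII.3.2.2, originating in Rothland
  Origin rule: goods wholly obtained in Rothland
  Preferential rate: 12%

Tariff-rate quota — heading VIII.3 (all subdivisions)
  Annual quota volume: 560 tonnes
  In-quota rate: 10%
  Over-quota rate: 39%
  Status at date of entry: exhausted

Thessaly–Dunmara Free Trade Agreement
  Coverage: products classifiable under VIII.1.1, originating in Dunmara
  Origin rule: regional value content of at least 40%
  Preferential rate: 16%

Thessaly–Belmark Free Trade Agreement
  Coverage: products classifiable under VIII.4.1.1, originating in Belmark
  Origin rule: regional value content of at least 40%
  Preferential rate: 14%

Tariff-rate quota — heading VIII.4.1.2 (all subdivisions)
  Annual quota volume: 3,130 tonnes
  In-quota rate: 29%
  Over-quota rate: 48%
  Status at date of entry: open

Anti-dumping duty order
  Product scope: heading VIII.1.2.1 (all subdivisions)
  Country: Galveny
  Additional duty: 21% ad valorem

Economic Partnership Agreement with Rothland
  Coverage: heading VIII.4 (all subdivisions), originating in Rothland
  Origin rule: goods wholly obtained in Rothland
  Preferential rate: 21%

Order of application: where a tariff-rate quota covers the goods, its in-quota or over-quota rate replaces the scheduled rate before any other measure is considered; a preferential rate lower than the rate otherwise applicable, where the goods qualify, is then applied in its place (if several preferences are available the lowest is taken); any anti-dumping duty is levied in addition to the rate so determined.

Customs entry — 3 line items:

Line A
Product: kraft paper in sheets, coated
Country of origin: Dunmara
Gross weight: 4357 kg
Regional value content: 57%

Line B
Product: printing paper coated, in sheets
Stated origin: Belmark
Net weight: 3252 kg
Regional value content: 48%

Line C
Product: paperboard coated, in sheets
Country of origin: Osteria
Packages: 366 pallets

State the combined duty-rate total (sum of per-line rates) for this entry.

Line A: kraft paper → VIII.1; coated → VIII.1.1; in sheets → VIII.1.1.1. Scheduled 15%. Dunmara agreement on VIII.1.1: RVC ≥ 40% → 16% available; preference 16% not lower than 15% → no reduction. → 15%.
Line B: printing paper → VIII.2; coated → VIII.2.2; in sheets → VIII.2.2.2. Scheduled 7%. Belmark agreement on VIII.4.1.1: VIII.2.2.2 not covered. → 7%.
Line C: paperboard → VIII.3; coated → VIII.3.2; in sheets → VIII.3.2.1. Scheduled 28%. quota on VIII.3 exhausted → over-quota 39%. → 39%.
Sum: 15% + 7% + 39% = 61%.

61%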